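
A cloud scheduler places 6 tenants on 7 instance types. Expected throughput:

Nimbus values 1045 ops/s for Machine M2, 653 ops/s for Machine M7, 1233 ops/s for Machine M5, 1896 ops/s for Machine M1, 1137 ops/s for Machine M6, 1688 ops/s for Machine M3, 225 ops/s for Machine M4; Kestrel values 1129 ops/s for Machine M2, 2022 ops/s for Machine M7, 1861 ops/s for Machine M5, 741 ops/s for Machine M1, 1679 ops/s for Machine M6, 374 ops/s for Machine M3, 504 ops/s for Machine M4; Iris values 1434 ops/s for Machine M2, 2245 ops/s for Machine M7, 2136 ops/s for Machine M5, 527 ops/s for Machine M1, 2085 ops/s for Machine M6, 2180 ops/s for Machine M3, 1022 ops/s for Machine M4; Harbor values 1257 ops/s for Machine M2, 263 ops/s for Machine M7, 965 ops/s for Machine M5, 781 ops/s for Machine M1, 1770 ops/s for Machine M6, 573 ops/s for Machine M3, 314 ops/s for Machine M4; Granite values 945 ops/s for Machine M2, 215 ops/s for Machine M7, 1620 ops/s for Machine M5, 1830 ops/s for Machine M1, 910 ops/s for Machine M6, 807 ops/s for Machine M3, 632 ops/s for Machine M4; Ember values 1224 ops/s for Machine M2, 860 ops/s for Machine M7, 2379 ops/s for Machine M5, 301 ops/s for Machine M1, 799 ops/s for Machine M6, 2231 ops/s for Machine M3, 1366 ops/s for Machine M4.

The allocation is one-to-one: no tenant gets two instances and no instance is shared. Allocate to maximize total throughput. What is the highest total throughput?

Optimal: Nimbus→Machine M3 (1688 ops/s), Kestrel→Machine M7 (2022 ops/s), Iris→Machine M6 (2085 ops/s), Harbor→Machine M2 (1257 ops/s), Granite→Machine M1 (1830 ops/s), Ember→Machine M5 (2379 ops/s) — total 1688+2022+2085+1257+1830+2379 = 11261 ops/s.
Max-entry greedy (repeatedly take the single best remaining cell) gives 10226 ops/s, worse by 1035.
Next-best assignment: Nimbus→Machine M2, Kestrel→Machine M7, Iris→Machine M3, Harbor→Machine M6, Granite→Machine M1, Ember→Machine M5 = 11226 ops/s.
Swapping Ember↔Iris (Ember→Machine M6 799 ops/s, Iris→Machine M5 2136 ops/s) loses 1529.
Every other assignment is strictly worse.

Max total: 11261 ops/s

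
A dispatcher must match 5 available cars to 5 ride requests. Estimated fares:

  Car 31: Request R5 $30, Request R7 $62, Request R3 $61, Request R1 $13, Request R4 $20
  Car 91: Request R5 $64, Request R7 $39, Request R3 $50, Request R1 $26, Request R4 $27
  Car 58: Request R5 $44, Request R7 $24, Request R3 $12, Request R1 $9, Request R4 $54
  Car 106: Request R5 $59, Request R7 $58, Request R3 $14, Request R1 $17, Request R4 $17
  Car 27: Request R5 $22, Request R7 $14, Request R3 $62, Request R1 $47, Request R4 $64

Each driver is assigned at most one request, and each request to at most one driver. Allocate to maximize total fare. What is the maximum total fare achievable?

Optimal: Car 31→Request R3 ($61), Car 91→Request R5 ($64), Car 58→Request R4 ($54), Car 106→Request R7 ($58), Car 27→Request R1 ($47) — total 61+64+54+58+47 = $284.
Max-entry greedy (repeatedly take the single best remaining cell) gives $219, worse by 65.
Every other assignment is strictly worse.

Maximum total: $284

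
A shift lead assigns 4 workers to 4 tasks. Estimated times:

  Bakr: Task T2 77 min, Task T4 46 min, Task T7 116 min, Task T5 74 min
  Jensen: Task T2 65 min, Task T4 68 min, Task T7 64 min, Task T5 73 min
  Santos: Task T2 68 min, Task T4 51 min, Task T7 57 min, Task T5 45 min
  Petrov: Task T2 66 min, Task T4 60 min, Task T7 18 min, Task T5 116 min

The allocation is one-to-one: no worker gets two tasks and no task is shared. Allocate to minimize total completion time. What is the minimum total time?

Min total: 174 min

Treat this as an assignment problem: match each worker to one task.
Optimal: Bakr→Task T4 (46 min), Jensen→Task T2 (65 min), Santos→Task T5 (45 min), Petrov→Task T7 (18 min) — total 46+65+45+18 = 174 min.
Row-greedy (each worker in turn takes its cheapest remaining task) gives 221 min, worse by 47.
Every other assignment is strictly worse.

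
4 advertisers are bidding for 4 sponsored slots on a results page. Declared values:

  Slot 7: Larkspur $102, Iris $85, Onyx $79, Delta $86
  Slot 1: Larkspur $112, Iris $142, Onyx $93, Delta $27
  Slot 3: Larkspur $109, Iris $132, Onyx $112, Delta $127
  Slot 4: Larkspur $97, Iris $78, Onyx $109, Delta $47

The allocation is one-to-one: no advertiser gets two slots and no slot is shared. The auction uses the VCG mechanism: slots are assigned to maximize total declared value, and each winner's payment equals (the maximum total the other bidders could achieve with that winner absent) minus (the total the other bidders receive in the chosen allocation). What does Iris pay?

Iris pays $10.

Efficient allocation: Larkspur→Slot 7 ($102), Iris→Slot 1 ($142), Onyx→Slot 4 ($109), Delta→Slot 3 ($127); total welfare W = $480.
Iris receives Slot 1 at value $142, so the others get W − 142 = $338.
Without Iris: best allocation of the remaining 3 bidders over all 4 slots is Larkspur→Slot 1 ($112), Onyx→Slot 4 ($109), Delta→Slot 3 ($127), total $348.
VCG payment = (others' best without Iris) − (others' welfare with Iris) = 348 − 338 = $10.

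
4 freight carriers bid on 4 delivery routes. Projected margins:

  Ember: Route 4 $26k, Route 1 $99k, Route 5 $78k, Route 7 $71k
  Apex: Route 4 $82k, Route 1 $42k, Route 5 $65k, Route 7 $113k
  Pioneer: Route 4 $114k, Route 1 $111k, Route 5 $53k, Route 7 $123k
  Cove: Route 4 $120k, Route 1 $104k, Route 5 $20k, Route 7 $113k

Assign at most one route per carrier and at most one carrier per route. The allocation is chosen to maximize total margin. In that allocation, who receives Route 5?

Ember receives Route 5.

Treat this as an assignment problem: match each carrier to one route.
Optimal: Ember→Route 5 ($78k), Apex→Route 7 ($113k), Pioneer→Route 1 ($111k), Cove→Route 4 ($120k) — total 78+113+111+120 = $422k.
Row-greedy (each carrier in turn takes its best remaining route) gives $346k, worse by 76.
No other one-to-one assignment exceeds $422k.
Ember's own top route is Route 1 ($99k), but forcing Ember→Route 1 and reassigning the rest optimally gives only $407k — worse by 15.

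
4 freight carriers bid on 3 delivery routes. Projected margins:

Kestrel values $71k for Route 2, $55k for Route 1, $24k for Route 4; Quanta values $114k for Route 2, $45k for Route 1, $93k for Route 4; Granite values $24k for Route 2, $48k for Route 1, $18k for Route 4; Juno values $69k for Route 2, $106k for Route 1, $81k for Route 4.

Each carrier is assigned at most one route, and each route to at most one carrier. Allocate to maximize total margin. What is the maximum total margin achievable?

Maximum total: $270k

Optimal: Kestrel→Route 2 ($71k), Juno→Route 1 ($106k), Quanta→Route 4 ($93k) — total 71+106+93 = $270k.
Row-greedy (each carrier in turn takes its best remaining route) gives $212k, worse by 58.
Checked against all permutations: $270k is optimal.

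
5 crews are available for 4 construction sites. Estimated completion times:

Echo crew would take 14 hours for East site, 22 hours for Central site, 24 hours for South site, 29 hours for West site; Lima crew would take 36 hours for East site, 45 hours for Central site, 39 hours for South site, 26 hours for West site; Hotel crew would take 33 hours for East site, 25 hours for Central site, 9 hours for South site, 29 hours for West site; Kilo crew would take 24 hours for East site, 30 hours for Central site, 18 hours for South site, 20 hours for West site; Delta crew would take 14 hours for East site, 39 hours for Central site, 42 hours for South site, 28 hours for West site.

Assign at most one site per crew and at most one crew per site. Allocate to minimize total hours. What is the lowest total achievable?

Min total: 65 hours

Optimal: Delta crew→East site (14 hours), Echo crew→Central site (22 hours), Hotel crew→South site (9 hours), Kilo crew→West site (20 hours) — total 14+22+9+20 = 65 hours.
Min-entry greedy (repeatedly take the single cheapest remaining cell) gives 82 hours, worse by 17.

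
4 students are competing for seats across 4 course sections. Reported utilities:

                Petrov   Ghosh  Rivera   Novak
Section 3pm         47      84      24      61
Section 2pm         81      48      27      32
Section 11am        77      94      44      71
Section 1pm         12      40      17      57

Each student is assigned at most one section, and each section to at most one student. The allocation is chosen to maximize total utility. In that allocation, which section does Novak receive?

Optimal: Petrov→Section 2pm (81 points), Ghosh→Section 3pm (84 points), Rivera→Section 11am (44 points), Novak→Section 1pm (57 points) — total 81+84+44+57 = 266 points.
Max-entry greedy (repeatedly take the single best remaining cell) gives 253 points, worse by 13.
Swapping Novak↔Petrov (Novak→Section 2pm 32 points, Petrov→Section 1pm 12 points) loses 94.
Novak's own top section is Section 11am (71 points), but forcing Novak→Section 11am and reassigning the rest optimally gives only 253 points — worse by 13.

Novak receives Section 1pm.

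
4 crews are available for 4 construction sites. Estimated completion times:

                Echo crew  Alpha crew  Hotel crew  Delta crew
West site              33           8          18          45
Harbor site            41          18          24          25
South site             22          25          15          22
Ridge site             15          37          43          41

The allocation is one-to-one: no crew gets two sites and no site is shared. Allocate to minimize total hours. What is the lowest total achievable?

Minimum total: 63 hours

Optimal: Echo crew→Ridge site (15 hours), Alpha crew→West site (8 hours), Hotel crew→South site (15 hours), Delta crew→Harbor site (25 hours) — total 15+8+15+25 = 63 hours.
Column-greedy (each site in turn goes to its cheapest remaining crew) gives 95 hours, worse by 32.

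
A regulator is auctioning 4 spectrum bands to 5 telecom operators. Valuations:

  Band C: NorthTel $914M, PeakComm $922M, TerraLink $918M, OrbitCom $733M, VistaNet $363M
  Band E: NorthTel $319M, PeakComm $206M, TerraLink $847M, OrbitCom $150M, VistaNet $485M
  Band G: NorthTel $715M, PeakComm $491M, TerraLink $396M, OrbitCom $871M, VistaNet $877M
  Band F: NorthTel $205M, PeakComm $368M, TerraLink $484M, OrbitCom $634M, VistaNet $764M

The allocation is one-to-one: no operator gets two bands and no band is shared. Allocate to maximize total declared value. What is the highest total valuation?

Maximum total: $3404M

Optimal: PeakComm→Band C ($922M), TerraLink→Band E ($847M), OrbitCom→Band G ($871M), VistaNet→Band F ($764M) — total 922+847+871+764 = $3404M.
Max-entry greedy (repeatedly take the single best remaining cell) gives $3280M, worse by 124.
Next-best assignment: NorthTel→Band C, TerraLink→Band E, OrbitCom→Band G, VistaNet→Band F = $3396M.
No other one-to-one assignment exceeds $3404M.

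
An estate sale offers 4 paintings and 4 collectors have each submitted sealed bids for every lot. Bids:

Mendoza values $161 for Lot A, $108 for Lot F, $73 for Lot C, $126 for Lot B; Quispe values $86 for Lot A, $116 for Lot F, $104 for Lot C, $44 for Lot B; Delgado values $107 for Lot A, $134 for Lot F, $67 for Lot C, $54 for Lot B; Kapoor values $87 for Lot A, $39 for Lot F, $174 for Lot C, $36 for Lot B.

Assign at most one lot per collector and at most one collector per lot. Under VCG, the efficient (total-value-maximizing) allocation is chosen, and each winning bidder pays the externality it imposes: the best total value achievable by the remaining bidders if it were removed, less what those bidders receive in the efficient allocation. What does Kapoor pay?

Kapoor pays $50.

Efficient allocation: Mendoza→Lot B ($126), Quispe→Lot F ($116), Delgado→Lot A ($107), Kapoor→Lot C ($174); total welfare W = $523.
Kapoor receives Lot C at value $174, so the others get W − 174 = $349.
Without Kapoor: best allocation of the remaining 3 bidders over all 4 lots is Mendoza→Lot A ($161), Quispe→Lot C ($104), Delgado→Lot F ($134), total $399.
VCG payment = (others' best without Kapoor) − (others' welfare with Kapoor) = 399 − 349 = $50.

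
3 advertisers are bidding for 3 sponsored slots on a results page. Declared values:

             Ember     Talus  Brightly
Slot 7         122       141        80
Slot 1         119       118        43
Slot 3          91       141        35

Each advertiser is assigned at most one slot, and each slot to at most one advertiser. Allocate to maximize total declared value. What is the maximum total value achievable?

Maximum total: $340

Optimal: Ember→Slot 1 ($119), Talus→Slot 3 ($141), Brightly→Slot 7 ($80) — total 119+141+80 = $340.
Max-entry greedy (repeatedly take the single best remaining cell) gives $295, worse by 45.
Swapping Talus↔Brightly (Talus→Slot 7 $141, Brightly→Slot 3 $35) loses 45.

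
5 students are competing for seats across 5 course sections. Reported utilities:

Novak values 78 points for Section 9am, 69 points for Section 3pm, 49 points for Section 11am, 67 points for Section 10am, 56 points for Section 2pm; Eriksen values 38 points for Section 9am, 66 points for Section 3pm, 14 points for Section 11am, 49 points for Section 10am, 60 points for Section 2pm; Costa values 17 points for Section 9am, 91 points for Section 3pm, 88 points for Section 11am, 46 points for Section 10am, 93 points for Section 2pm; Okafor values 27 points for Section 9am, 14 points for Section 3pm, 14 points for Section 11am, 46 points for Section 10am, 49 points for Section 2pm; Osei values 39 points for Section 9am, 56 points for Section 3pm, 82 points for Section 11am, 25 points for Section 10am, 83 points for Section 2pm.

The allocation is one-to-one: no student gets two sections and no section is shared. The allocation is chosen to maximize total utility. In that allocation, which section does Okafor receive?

Okafor receives Section 10am.

Optimal: Novak→Section 9am (78 points), Eriksen→Section 3pm (66 points), Costa→Section 2pm (93 points), Okafor→Section 10am (46 points), Osei→Section 11am (82 points) — total 78+66+93+46+82 = 365 points.
Next-best assignment: Novak→Section 9am, Eriksen→Section 3pm, Costa→Section 11am, Okafor→Section 10am, Osei→Section 2pm = 361 points.
Okafor's own top section is Section 2pm (49 points), but forcing Okafor→Section 2pm and reassigning the rest optimally gives only 349 points — worse by 16.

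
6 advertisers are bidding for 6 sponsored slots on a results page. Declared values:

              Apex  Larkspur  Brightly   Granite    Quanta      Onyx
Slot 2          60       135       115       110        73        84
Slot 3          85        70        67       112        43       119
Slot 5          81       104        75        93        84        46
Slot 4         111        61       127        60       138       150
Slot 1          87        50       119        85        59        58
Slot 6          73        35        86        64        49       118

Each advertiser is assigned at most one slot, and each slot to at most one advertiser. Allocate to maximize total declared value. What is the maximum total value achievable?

This is a one-to-one assignment (maximum-weight bipartite matching).
Optimal: Apex→Slot 5 ($81), Larkspur→Slot 2 ($135), Brightly→Slot 1 ($119), Granite→Slot 3 ($112), Quanta→Slot 4 ($138), Onyx→Slot 6 ($118) — total 81+135+119+112+138+118 = $703.
Checked against all permutations: $703 is optimal.

Maximum total: $703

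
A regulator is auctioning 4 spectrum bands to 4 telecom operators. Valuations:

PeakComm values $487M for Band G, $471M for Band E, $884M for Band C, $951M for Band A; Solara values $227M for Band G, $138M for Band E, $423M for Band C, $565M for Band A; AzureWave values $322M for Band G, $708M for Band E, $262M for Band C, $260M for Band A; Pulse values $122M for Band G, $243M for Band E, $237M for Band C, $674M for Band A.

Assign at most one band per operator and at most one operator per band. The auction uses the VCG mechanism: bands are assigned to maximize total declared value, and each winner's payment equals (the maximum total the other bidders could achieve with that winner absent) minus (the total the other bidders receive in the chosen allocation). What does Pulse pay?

Efficient allocation: PeakComm→Band C ($884M), Solara→Band G ($227M), AzureWave→Band E ($708M), Pulse→Band A ($674M); total welfare W = $2493M.
Pulse receives Band A at value $674M, so the others get W − 674 = $1819M.
Without Pulse: best allocation of the remaining 3 bidders over all 4 bands is PeakComm→Band C ($884M), Solara→Band A ($565M), AzureWave→Band E ($708M), total $2157M.
VCG payment = (others' best without Pulse) − (others' welfare with Pulse) = 2157 − 1819 = $338M.

Pulse pays $338M.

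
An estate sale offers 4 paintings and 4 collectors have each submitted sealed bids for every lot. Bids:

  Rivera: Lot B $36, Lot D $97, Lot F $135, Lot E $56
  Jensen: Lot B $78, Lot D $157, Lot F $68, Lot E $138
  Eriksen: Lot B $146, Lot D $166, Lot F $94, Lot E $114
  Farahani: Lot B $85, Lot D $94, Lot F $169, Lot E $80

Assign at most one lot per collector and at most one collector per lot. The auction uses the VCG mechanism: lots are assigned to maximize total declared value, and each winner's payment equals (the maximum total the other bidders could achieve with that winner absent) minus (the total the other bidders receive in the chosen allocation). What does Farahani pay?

Farahani pays $58.

Efficient allocation: Rivera→Lot D ($97), Jensen→Lot E ($138), Eriksen→Lot B ($146), Farahani→Lot F ($169); total welfare W = $550.
Farahani receives Lot F at value $169, so the others get W − 169 = $381.
Without Farahani: best allocation of the remaining 3 bidders over all 4 lots is Rivera→Lot F ($135), Jensen→Lot E ($138), Eriksen→Lot D ($166), total $439.
VCG payment = (others' best without Farahani) − (others' welfare with Farahani) = 439 − 381 = $58.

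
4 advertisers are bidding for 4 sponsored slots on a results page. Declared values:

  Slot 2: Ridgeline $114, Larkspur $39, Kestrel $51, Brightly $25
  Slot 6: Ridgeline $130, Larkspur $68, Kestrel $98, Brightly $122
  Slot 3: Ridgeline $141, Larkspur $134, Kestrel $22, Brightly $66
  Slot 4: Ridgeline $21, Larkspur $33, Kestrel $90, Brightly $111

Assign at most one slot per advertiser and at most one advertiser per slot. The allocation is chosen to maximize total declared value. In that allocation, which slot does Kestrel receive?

This is the linear assignment problem.
Optimal: Ridgeline→Slot 2 ($114), Larkspur→Slot 3 ($134), Kestrel→Slot 4 ($90), Brightly→Slot 6 ($122) — total 114+134+90+122 = $460.
Max-entry greedy (repeatedly take the single best remaining cell) gives $392, worse by 68.
Next-best assignment: Ridgeline→Slot 2, Larkspur→Slot 3, Kestrel→Slot 6, Brightly→Slot 4 = $457.
Kestrel's own top slot is Slot 6 ($98), but forcing Kestrel→Slot 6 and reassigning the rest optimally gives only $457 — worse by 3.

Kestrel receives Slot 4.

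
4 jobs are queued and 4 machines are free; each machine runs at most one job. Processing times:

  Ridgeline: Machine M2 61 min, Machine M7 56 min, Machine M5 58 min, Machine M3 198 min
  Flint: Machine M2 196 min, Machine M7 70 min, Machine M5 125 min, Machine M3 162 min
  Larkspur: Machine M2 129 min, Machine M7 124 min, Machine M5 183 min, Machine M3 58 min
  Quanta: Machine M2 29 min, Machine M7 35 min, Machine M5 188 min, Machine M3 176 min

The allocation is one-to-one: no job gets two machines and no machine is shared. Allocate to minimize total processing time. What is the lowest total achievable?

Treat this as an assignment problem: match each job to one machine.
Optimal: Ridgeline→Machine M5 (58 min), Flint→Machine M7 (70 min), Larkspur→Machine M3 (58 min), Quanta→Machine M2 (29 min) — total 58+70+58+29 = 215 min.
Row-greedy (each job in turn takes its cheapest remaining machine) gives 268 min, worse by 53.
Next-best assignment: Ridgeline→Machine M7, Flint→Machine M5, Larkspur→Machine M3, Quanta→Machine M2 = 268 min.
Swapping Larkspur↔Ridgeline (Larkspur→Machine M5 183 min, Ridgeline→Machine M3 198 min) adds 265.
Every other assignment is strictly worse.

Minimum total: 215 min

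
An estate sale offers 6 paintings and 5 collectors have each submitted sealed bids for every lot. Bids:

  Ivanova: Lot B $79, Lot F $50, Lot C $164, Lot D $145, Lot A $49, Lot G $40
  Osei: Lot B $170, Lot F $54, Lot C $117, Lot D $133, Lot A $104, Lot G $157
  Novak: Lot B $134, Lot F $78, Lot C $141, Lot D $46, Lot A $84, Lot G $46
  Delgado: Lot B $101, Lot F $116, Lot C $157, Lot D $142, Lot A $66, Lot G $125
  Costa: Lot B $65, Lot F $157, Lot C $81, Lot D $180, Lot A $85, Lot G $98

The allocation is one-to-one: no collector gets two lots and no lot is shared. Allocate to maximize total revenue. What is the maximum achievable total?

Max total: $754

This is a one-to-one assignment (maximum-weight bipartite matching).
Optimal: Ivanova→Lot C ($164), Osei→Lot G ($157), Novak→Lot B ($134), Delgado→Lot D ($142), Costa→Lot F ($157) — total 164+157+134+142+157 = $754.
Swapping Delgado↔Osei (Delgado→Lot G $125, Osei→Lot D $133) loses 41.
Every other assignment is strictly worse.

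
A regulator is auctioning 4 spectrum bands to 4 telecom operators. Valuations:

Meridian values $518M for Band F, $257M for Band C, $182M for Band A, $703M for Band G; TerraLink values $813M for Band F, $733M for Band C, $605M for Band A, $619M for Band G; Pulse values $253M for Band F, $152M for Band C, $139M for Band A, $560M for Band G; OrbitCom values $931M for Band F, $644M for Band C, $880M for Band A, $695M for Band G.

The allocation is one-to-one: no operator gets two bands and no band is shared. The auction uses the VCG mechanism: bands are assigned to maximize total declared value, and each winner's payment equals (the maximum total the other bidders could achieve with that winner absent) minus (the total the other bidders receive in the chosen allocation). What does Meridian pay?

Meridian pays $80M.

Efficient allocation: Meridian→Band F ($518M), TerraLink→Band C ($733M), Pulse→Band G ($560M), OrbitCom→Band A ($880M); total welfare W = $2691M.
Meridian receives Band F at value $518M, so the others get W − 518 = $2173M.
Without Meridian: best allocation of the remaining 3 bidders over all 4 bands is TerraLink→Band F ($813M), Pulse→Band G ($560M), OrbitCom→Band A ($880M), total $2253M.
VCG payment = (others' best without Meridian) − (others' welfare with Meridian) = 2253 − 2173 = $80M.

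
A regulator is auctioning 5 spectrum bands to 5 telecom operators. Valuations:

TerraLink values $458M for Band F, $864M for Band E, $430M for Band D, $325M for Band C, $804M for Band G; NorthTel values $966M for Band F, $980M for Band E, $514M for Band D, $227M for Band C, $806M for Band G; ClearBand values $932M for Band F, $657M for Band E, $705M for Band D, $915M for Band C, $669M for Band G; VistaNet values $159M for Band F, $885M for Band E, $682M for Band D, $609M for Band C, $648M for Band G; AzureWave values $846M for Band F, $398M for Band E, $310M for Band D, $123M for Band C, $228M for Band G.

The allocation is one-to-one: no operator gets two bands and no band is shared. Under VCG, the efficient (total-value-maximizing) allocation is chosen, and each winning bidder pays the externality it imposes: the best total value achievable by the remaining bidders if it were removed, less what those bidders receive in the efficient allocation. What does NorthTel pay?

Efficient allocation: TerraLink→Band G ($804M), NorthTel→Band E ($980M), ClearBand→Band C ($915M), VistaNet→Band D ($682M), AzureWave→Band F ($846M); total welfare W = $4227M.
NorthTel receives Band E at value $980M, so the others get W − 980 = $3247M.
Without NorthTel: best allocation of the remaining 4 bidders over all 5 bands is TerraLink→Band G ($804M), ClearBand→Band C ($915M), VistaNet→Band E ($885M), AzureWave→Band F ($846M), total $3450M.
VCG payment = (others' best without NorthTel) − (others' welfare with NorthTel) = 3450 − 3247 = $203M.

NorthTel pays $203M.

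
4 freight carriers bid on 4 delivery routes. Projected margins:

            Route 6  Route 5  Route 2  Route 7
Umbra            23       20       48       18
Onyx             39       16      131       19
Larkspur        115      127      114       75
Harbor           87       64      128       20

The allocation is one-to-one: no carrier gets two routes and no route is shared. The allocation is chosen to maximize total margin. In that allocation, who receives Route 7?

Umbra receives Route 7.

Optimal: Umbra→Route 7 ($18k), Onyx→Route 2 ($131k), Larkspur→Route 5 ($127k), Harbor→Route 6 ($87k) — total 18+131+127+87 = $363k.
Row-greedy (each carrier in turn takes its best remaining route) gives $234k, worse by 129.
Swapping Umbra↔Harbor (Umbra→Route 6 $23k, Harbor→Route 7 $20k) loses 62.
No other one-to-one assignment exceeds $363k.
Umbra's own top route is Route 2 ($48k), but forcing Umbra→Route 2 and reassigning the rest optimally gives only $281k — worse by 82.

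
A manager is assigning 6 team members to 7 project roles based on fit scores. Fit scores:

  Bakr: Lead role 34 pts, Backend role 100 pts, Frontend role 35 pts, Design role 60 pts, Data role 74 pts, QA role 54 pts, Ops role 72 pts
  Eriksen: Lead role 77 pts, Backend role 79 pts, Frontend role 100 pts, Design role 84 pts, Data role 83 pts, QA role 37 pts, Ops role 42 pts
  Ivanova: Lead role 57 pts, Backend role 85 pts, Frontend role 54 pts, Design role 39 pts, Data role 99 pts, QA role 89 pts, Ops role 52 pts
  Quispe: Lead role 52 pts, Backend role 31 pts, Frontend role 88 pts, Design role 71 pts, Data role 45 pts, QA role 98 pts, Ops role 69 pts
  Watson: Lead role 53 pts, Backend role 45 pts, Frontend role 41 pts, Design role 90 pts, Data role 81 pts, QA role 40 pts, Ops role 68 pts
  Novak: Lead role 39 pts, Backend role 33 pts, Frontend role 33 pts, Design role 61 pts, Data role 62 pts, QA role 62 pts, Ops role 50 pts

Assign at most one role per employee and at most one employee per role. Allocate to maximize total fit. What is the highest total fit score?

Optimal: Bakr→Backend role (100 pts), Eriksen→Frontend role (100 pts), Ivanova→Data role (99 pts), Quispe→QA role (98 pts), Watson→Design role (90 pts), Novak→Ops role (50 pts) — total 100+100+99+98+90+50 = 537 pts.
Column-greedy (each role in turn goes to its best remaining employee) gives 516 pts, worse by 21.
Next-best assignment: Bakr→Backend role, Eriksen→Frontend role, Ivanova→Data role, Quispe→QA role, Watson→Design role, Novak→Lead role = 526 pts.

Max total: 537 pts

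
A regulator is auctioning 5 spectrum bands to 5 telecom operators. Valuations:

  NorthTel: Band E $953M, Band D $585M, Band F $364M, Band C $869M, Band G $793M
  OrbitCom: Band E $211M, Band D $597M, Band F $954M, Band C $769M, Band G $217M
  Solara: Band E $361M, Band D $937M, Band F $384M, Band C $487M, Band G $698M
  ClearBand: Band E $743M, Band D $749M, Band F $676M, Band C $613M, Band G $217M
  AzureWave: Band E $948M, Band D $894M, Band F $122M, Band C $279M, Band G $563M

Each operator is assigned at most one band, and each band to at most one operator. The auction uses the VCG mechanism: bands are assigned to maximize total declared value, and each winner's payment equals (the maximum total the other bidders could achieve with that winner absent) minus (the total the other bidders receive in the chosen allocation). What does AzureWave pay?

Efficient allocation: NorthTel→Band G ($793M), OrbitCom→Band F ($954M), Solara→Band D ($937M), ClearBand→Band C ($613M), AzureWave→Band E ($948M); total welfare W = $4245M.
AzureWave receives Band E at value $948M, so the others get W − 948 = $3297M.
Without AzureWave: best allocation of the remaining 4 bidders over all 5 bands is NorthTel→Band C ($869M), OrbitCom→Band F ($954M), Solara→Band D ($937M), ClearBand→Band E ($743M), total $3503M.
VCG payment = (others' best without AzureWave) − (others' welfare with AzureWave) = 3503 − 3297 = $206M.

AzureWave pays $206M.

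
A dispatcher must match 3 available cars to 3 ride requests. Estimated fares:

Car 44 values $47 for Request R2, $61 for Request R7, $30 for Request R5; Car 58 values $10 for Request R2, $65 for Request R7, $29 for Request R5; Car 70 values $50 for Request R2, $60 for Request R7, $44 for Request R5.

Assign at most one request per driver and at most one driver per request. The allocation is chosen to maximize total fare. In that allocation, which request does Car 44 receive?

Car 44 receives Request R2.

Optimal: Car 44→Request R2 ($47), Car 58→Request R7 ($65), Car 70→Request R5 ($44) — total 47+65+44 = $156.
Row-greedy (each driver in turn takes its best remaining request) gives $140, worse by 16.
Next-best assignment: Car 44→Request R5, Car 58→Request R7, Car 70→Request R2 = $145.
Every other assignment is strictly worse.
Car 44's own top request is Request R7 ($61), but forcing Car 44→Request R7 and reassigning the rest optimally gives only $140 — worse by 16.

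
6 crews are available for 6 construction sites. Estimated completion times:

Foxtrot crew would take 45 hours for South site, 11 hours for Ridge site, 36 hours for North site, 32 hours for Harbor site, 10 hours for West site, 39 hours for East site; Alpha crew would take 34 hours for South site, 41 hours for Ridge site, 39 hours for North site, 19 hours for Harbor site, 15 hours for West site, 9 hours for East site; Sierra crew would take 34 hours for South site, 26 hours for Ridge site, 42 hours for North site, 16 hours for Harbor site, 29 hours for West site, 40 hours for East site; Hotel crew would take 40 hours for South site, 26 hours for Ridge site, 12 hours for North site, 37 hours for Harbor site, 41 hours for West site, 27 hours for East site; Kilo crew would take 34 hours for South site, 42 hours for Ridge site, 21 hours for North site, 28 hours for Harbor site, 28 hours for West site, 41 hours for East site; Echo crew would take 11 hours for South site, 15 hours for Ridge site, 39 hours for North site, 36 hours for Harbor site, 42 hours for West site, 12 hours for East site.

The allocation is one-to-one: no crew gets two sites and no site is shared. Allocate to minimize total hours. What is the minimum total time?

This is the linear assignment problem.
Optimal: Foxtrot crew→Ridge site (11 hours), Alpha crew→East site (9 hours), Sierra crew→Harbor site (16 hours), Hotel crew→North site (12 hours), Kilo crew→West site (28 hours), Echo crew→South site (11 hours) — total 11+9+16+12+28+11 = 87 hours.
Next-best assignment: Foxtrot crew→West site, Alpha crew→East site, Sierra crew→Harbor site, Hotel crew→Ridge site, Kilo crew→North site, Echo crew→South site = 93 hours.

Minimum total: 87 hours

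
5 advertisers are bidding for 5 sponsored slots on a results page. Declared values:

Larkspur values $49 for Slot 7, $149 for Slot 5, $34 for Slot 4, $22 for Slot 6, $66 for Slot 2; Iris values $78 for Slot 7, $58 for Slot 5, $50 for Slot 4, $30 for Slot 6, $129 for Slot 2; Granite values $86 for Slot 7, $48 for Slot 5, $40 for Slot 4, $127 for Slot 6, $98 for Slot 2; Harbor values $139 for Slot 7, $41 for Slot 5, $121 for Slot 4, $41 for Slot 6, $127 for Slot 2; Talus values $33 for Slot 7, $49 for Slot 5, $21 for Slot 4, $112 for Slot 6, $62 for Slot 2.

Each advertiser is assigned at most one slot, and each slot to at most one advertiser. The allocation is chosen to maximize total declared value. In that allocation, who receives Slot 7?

This is the linear assignment problem.
Optimal: Larkspur→Slot 5 ($149), Iris→Slot 2 ($129), Granite→Slot 7 ($86), Harbor→Slot 4 ($121), Talus→Slot 6 ($112) — total 149+129+86+121+112 = $597.
Max-entry greedy (repeatedly take the single best remaining cell) gives $565, worse by 32.
Next-best assignment: Larkspur→Slot 5, Iris→Slot 2, Granite→Slot 4, Harbor→Slot 7, Talus→Slot 6 = $569.
Swapping Granite↔Talus (Granite→Slot 6 $127, Talus→Slot 7 $33) loses 38.
Checked against all permutations: $597 is optimal.
Granite's own top slot is Slot 6 ($127), but forcing Granite→Slot 6 and reassigning the rest optimally gives only $565 — worse by 32.

Granite receives Slot 7.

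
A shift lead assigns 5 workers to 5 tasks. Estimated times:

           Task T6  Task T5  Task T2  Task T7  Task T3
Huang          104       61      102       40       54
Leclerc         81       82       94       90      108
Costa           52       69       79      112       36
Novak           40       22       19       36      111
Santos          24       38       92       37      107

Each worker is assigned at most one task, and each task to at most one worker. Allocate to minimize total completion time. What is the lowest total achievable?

Optimal: Huang→Task T7 (40 min), Leclerc→Task T5 (82 min), Costa→Task T3 (36 min), Novak→Task T2 (19 min), Santos→Task T6 (24 min) — total 40+82+36+19+24 = 201 min.

Min total: 201 min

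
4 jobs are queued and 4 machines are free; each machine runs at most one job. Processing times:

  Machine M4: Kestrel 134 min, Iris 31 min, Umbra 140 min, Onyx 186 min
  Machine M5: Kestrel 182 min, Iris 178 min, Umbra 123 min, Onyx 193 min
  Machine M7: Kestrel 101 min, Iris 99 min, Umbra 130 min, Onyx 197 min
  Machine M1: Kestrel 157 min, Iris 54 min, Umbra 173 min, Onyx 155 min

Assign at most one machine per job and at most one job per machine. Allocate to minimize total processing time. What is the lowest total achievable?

Min total: 410 min

Optimal: Kestrel→Machine M7 (101 min), Iris→Machine M4 (31 min), Umbra→Machine M5 (123 min), Onyx→Machine M1 (155 min) — total 101+31+123+155 = 410 min.
Swapping Umbra↔Kestrel (Umbra→Machine M7 130 min, Kestrel→Machine M5 182 min) adds 88.
Checked against all permutations: 410 min is optimal.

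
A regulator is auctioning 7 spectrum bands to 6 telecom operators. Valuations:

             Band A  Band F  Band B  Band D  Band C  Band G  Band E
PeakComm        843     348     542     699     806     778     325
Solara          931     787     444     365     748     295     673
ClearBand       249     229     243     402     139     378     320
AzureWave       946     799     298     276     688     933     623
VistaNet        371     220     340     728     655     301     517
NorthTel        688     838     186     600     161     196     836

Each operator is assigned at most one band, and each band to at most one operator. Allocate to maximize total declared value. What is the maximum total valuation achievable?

Optimal: PeakComm→Band C ($806M), Solara→Band A ($931M), ClearBand→Band E ($320M), AzureWave→Band G ($933M), VistaNet→Band D ($728M), NorthTel→Band F ($838M) — total 806+931+320+933+728+838 = $4556M.
Max-entry greedy (repeatedly take the single best remaining cell) gives $4369M, worse by 187.
No other one-to-one assignment exceeds $4556M.

Maximum total: $4556M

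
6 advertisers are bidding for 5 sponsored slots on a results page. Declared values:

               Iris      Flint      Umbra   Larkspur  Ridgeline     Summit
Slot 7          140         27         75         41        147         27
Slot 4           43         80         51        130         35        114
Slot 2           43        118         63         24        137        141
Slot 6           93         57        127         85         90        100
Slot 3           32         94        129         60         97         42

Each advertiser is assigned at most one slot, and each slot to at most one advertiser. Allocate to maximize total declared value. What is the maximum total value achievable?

Maximum total: $640

Optimal: Ridgeline→Slot 7 ($147), Larkspur→Slot 4 ($130), Summit→Slot 2 ($141), Iris→Slot 6 ($93), Umbra→Slot 3 ($129) — total 147+130+141+93+129 = $640.
Row-greedy (each advertiser in turn takes its best remaining slot) gives $607, worse by 33.
Next-best assignment: Ridgeline→Slot 7, Larkspur→Slot 4, Summit→Slot 2, Umbra→Slot 6, Flint→Slot 3 = $639.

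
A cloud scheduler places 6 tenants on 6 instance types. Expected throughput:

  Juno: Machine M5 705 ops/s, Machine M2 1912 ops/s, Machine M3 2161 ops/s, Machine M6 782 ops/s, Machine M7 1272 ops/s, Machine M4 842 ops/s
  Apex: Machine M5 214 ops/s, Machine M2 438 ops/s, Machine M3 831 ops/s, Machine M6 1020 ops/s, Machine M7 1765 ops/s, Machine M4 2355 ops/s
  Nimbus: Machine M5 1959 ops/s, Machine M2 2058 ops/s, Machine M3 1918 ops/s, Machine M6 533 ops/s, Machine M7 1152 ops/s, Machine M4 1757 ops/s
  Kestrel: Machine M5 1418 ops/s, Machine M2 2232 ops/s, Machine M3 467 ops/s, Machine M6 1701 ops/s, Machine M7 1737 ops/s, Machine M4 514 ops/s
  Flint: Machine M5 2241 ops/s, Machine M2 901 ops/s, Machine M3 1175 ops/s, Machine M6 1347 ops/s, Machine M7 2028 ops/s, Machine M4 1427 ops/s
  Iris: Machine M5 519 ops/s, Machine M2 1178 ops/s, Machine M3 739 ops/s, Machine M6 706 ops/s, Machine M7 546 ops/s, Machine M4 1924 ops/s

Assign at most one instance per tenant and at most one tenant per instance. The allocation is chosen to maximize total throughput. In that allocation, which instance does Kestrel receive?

Optimal: Juno→Machine M3 (2161 ops/s), Apex→Machine M7 (1765 ops/s), Nimbus→Machine M2 (2058 ops/s), Kestrel→Machine M6 (1701 ops/s), Flint→Machine M5 (2241 ops/s), Iris→Machine M4 (1924 ops/s) — total 2161+1765+2058+1701+2241+1924 = 11850 ops/s.
Max-entry greedy (repeatedly take the single best remaining cell) gives 10847 ops/s, worse by 1003.
Swapping Apex↔Kestrel (Apex→Machine M6 1020 ops/s, Kestrel→Machine M7 1737 ops/s) loses 709.
Kestrel's own top instance is Machine M2 (2232 ops/s), but forcing Kestrel→Machine M2 and reassigning the rest optimally gives only 11441 ops/s — worse by 409.

Kestrel receives Machine M6.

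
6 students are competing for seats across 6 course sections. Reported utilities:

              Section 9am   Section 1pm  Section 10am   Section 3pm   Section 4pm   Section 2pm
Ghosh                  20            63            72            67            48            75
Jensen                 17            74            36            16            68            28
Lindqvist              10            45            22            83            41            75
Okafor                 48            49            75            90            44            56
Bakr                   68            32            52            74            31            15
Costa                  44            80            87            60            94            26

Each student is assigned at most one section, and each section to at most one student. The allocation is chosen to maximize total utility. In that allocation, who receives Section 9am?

Optimal: Ghosh→Section 10am (72 points), Jensen→Section 1pm (74 points), Lindqvist→Section 2pm (75 points), Okafor→Section 3pm (90 points), Bakr→Section 9am (68 points), Costa→Section 4pm (94 points) — total 72+74+75+90+68+94 = 473 points.
Column-greedy (each section in turn goes to its best remaining student) gives 449 points, worse by 24.
Next-best assignment: Ghosh→Section 2pm, Jensen→Section 1pm, Lindqvist→Section 3pm, Okafor→Section 10am, Bakr→Section 9am, Costa→Section 4pm = 469 points.
Bakr's own top section is Section 3pm (74 points), but forcing Bakr→Section 3pm and reassigning the rest optimally gives only 437 points — worse by 36.

Bakr receives Section 9am.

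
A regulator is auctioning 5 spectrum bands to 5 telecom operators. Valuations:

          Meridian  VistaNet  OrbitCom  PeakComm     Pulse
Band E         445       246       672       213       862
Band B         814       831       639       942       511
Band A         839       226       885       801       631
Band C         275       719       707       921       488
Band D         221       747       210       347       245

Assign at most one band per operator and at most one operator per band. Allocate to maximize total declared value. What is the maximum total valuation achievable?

Maximum total: $4229M

This is a one-to-one assignment (maximum-weight bipartite matching).
Optimal: Meridian→Band B ($814M), VistaNet→Band D ($747M), OrbitCom→Band A ($885M), PeakComm→Band C ($921M), Pulse→Band E ($862M) — total 814+747+885+921+862 = $4229M.
Row-greedy (each operator in turn takes its best remaining band) gives $3586M, worse by 643.
Next-best assignment: Meridian→Band A, VistaNet→Band D, OrbitCom→Band C, PeakComm→Band B, Pulse→Band E = $4097M.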